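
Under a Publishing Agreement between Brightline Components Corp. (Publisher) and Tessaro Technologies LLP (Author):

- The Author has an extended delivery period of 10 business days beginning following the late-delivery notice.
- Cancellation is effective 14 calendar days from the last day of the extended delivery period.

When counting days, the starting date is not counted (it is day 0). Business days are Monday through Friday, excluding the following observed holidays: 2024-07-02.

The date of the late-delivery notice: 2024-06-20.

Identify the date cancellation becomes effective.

2024-07-19

The last day of the extended delivery period: 10 business days after Thursday, 2024-06-20, skipping weekends and the listed holiday on Jul 2 — Jun 21, Jun 24, Jun 25, Jun 26, Jun 27, Jun 28, Jul 1, Jul 3, Jul 4, Jul 5 — lands on Friday, 2024-07-05.
Adding 14 calendar days to 2024-07-05 gives 2024-07-19, which is the date cancellation becomes effective.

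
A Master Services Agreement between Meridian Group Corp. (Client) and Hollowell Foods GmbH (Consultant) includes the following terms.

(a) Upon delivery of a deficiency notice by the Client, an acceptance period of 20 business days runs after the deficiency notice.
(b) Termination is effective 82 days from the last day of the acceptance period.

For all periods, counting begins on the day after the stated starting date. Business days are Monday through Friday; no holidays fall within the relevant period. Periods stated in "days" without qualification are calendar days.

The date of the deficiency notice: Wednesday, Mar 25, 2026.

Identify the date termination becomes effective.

Jul 13, 2026

The last day of the acceptance period: counting 20 business days from Wednesday, Mar 25, 2026 (Mar 26, Mar 27, Mar 30, Mar 31, …, Apr 20, Apr 21, Apr 22, skipping weekends) reaches Wednesday, Apr 22, 2026.
Adding 82 calendar days to Apr 22, 2026 gives Jul 13, 2026, which is the date termination becomes effective.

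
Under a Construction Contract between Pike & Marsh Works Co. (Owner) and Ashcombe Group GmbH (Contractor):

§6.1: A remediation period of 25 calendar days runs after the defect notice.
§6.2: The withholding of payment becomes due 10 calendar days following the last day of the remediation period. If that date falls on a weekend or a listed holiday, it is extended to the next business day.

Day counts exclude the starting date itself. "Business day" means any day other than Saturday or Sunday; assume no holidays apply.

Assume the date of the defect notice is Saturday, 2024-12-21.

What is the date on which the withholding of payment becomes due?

Adding 25 calendar days to 2024-12-21 gives 2025-01-15, which is the last day of the remediation period.
The date on which the withholding of payment becomes due: 2025-01-15 + 10 days = 2025-01-25. That falls on a Saturday, so it rolls to the next business day, Monday, 2025-01-27.

2025-01-27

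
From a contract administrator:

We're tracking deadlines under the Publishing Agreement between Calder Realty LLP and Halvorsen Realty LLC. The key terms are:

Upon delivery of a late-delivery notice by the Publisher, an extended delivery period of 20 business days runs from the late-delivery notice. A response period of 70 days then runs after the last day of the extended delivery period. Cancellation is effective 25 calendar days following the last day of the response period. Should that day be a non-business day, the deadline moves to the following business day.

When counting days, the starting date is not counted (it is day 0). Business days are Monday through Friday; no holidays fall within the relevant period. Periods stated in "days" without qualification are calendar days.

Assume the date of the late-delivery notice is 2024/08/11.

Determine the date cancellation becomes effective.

2024/12/10

The last day of the extended delivery period: 20 business days after Sunday, 2024/08/11, skipping weekends — Aug 12, Aug 13, Aug 14, Aug 15, …, Sep 4, Sep 5, Sep 6 — lands on Friday, 2024/09/06.
The last day of the response period: 70 calendar days after 2024/09/06 is 2024/11/15.
Adding 25 calendar days to 2024/11/15 gives 2024/12/10, which is the date cancellation becomes effective. 2024/12/10 is a Tuesday, so no roll-forward applies.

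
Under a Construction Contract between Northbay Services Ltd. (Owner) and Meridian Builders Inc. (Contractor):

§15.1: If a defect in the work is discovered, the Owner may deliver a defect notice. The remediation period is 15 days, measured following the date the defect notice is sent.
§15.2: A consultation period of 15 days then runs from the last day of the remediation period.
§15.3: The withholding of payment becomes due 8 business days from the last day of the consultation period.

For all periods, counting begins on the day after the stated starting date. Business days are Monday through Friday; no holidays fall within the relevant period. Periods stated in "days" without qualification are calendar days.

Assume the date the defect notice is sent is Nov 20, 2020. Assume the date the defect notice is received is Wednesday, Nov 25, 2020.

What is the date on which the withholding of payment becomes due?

The last day of the remediation period: 15 calendar days after Nov 20, 2020 is Dec 5, 2020.
The last day of the consultation period: Dec 5, 2020 + 15 days = Dec 20, 2020.
The date on which the withholding of payment becomes due: 8 business days after Sunday, Dec 20, 2020, skipping weekends — Dec 21, Dec 22, Dec 23, Dec 24, Dec 25, Dec 28, Dec 29, Dec 30 — lands on Wednesday, Dec 30, 2020.

Dec 30, 2020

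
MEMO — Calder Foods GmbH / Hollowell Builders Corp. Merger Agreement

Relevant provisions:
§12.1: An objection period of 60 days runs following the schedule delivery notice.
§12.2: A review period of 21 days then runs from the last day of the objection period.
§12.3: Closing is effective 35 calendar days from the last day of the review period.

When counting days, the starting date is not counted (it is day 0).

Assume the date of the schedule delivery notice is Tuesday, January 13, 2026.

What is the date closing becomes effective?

The last day of the objection period: January 13, 2026 + 60 days = March 14, 2026.
The last day of the review period: 21 calendar days after March 14, 2026 is April 4, 2026.
The date closing becomes effective: 35 calendar days after April 4, 2026 is May 9, 2026.

May 9, 2026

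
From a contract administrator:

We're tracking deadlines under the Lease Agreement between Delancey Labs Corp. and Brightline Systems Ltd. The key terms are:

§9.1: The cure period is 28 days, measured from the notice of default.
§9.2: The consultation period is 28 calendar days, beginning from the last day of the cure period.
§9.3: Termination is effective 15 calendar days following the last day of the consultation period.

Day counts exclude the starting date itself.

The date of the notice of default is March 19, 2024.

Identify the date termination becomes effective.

The last day of the cure period: March 19, 2024 + 28 days = April 16, 2024.
The last day of the consultation period: 28 calendar days after April 16, 2024 is May 14, 2024.
The date termination becomes effective: 15 calendar days after May 14, 2024 is May 29, 2024.

May 29, 2024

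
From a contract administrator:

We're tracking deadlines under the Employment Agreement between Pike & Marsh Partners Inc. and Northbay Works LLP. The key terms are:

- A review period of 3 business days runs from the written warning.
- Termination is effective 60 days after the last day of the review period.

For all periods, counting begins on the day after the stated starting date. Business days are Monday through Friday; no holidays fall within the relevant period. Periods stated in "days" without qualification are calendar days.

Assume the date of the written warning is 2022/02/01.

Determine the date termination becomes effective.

The last day of the review period: counting 3 business days from Tuesday, 2022/02/01 (Feb 2, Feb 3, Feb 4, skipping weekends) reaches Friday, 2022/02/04.
The date termination becomes effective: 60 calendar days after 2022/02/04 is 2022/04/05.

2022/04/05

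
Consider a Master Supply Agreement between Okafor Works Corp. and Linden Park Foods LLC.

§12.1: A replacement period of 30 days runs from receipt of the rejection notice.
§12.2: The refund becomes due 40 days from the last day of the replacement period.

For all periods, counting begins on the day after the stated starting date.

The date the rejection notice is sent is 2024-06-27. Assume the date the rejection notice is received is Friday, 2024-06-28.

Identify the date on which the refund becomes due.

The last day of the replacement period: 2024-06-28 + 30 days = 2024-07-28.
The date on which the refund becomes due: 2024-07-28 + 40 days = 2024-09-06.

2024-09-06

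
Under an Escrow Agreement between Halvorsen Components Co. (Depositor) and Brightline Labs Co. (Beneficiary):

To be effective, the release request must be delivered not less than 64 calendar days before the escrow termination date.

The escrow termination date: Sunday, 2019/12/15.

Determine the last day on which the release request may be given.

Counting back 64 calendar days from 2019/12/15 gives 2019/10/12.

2019/10/12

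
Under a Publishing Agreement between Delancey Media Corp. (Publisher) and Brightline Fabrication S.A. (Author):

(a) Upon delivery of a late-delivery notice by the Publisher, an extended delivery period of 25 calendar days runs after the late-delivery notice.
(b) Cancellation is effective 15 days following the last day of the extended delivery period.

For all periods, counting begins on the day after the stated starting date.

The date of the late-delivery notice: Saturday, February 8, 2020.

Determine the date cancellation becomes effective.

The last day of the extended delivery period: 25 calendar days after February 8, 2020 is March 4, 2020.
The date cancellation becomes effective: March 4, 2020 + 15 days = March 19, 2020.

March 19, 2020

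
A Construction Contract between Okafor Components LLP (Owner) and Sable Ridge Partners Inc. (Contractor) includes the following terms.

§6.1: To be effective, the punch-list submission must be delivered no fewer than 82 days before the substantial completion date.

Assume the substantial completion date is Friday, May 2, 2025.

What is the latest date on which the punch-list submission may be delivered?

Counting back 82 calendar days from May 2, 2025 gives February 9, 2025.

February 9, 2025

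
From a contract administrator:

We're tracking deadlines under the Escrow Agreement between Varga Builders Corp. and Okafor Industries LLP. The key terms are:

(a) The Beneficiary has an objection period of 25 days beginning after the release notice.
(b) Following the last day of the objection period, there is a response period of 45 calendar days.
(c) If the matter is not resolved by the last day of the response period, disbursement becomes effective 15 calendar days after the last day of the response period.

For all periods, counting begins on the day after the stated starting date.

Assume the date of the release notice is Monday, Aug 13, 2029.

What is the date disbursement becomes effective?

Nov 6, 2029

The last day of the objection period: Aug 13, 2029 + 25 days = Sep 7, 2029.
The last day of the response period: Sep 7, 2029 + 45 days = Oct 22, 2029.
Adding 15 calendar days to Oct 22, 2029 gives Nov 6, 2029, which is the date disbursement becomes effective.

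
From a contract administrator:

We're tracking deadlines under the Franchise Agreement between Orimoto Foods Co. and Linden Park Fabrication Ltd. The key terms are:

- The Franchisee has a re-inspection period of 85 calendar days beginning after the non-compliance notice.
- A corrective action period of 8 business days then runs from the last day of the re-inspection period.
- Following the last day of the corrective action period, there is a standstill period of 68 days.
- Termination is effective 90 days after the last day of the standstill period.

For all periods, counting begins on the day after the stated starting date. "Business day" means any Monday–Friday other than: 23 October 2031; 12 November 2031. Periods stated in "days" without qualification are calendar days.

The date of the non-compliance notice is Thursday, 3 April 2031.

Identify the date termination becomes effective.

14 December 2031

Adding 85 calendar days to 3 April 2031 gives 27 June 2031, which is the last day of the re-inspection period.
From Friday, 27 June 2031, 8 business days (Jun 30, Jul 1, Jul 2, Jul 3, Jul 4, Jul 7, Jul 8, Jul 9, skipping weekends) brings us to Wednesday, 9 July 2031, which is the last day of the corrective action period.
The last day of the standstill period: 9 July 2031 + 68 days = 15 September 2031.
Adding 90 calendar days to 15 September 2031 gives 14 December 2031, which is the date termination becomes effective.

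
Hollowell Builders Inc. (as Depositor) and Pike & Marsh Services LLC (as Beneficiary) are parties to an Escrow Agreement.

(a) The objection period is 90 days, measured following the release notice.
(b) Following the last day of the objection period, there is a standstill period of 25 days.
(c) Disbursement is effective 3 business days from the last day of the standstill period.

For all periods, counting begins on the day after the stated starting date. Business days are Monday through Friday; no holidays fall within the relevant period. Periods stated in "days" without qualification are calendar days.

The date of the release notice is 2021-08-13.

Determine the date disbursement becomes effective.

2021-12-09

The last day of the objection period: 2021-08-13 + 90 days = 2021-11-11.
The last day of the standstill period: 25 calendar days after 2021-11-11 is 2021-12-06.
The date disbursement becomes effective: 3 business days after Monday, 2021-12-06, skipping weekends — Dec 7, Dec 8, Dec 9 — lands on Thursday, 2021-12-09.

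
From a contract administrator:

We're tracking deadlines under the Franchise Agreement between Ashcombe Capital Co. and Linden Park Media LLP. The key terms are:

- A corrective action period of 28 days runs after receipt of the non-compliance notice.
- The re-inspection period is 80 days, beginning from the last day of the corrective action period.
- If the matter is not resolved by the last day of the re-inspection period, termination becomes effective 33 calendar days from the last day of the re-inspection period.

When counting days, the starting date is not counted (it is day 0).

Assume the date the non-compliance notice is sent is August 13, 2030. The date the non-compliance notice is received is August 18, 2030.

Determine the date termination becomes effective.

Adding 28 calendar days to August 18, 2030 gives September 15, 2030, which is the last day of the corrective action period.
Adding 80 calendar days to September 15, 2030 gives December 4, 2030, which is the last day of the re-inspection period.
The date termination becomes effective: December 4, 2030 + 33 days = January 6, 2031.

January 6, 2031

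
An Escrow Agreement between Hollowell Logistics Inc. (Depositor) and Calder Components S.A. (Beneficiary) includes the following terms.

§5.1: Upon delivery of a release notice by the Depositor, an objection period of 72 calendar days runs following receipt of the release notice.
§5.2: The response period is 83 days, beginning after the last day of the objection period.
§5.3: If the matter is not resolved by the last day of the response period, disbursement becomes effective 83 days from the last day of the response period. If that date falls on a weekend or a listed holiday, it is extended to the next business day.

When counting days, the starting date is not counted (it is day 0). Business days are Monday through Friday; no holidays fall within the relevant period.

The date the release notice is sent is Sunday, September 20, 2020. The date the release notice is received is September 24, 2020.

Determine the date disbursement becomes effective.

Adding 72 calendar days to September 24, 2020 gives December 5, 2020, which is the last day of the objection period.
The last day of the response period: 83 calendar days after December 5, 2020 is February 26, 2021.
The date disbursement becomes effective: 83 calendar days after February 26, 2021 is May 20, 2021. May 20, 2021 is a Thursday, so no roll-forward applies.

May 20, 2021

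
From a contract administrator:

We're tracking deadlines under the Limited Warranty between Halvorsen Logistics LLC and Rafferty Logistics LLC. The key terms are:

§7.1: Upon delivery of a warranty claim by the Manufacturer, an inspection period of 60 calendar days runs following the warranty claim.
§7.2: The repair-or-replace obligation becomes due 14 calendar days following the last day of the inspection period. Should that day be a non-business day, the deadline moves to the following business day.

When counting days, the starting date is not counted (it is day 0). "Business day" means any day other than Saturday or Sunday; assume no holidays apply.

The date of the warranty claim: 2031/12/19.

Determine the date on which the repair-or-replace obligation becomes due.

Adding 60 calendar days to 2031/12/19 gives 2032/02/17, which is the last day of the inspection period.
The date on which the repair-or-replace obligation becomes due: 2032/02/17 + 14 days = 2032/03/02. 2032/03/02 is a Tuesday, so no roll-forward applies.

2032/03/02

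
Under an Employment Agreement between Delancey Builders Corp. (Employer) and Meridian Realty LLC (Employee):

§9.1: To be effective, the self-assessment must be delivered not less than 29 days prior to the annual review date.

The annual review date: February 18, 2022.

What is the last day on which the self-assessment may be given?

January 20, 2022

Counting back 29 calendar days from February 18, 2022 gives January 20, 2022.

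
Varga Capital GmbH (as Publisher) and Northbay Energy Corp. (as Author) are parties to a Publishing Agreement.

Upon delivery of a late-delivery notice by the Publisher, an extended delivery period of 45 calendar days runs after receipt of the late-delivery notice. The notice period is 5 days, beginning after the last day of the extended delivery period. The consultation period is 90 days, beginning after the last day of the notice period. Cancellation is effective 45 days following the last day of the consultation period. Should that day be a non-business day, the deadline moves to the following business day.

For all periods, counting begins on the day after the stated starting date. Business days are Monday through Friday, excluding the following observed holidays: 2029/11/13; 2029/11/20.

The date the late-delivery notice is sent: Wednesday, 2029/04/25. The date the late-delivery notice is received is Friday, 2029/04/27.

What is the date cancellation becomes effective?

2029/10/29

The last day of the extended delivery period: 2029/04/27 + 45 days = 2029/06/11.
The last day of the notice period: 5 calendar days after 2029/06/11 is 2029/06/16.
The last day of the consultation period: 2029/06/16 + 90 days = 2029/09/14.
Adding 45 calendar days to 2029/09/14 gives 2029/10/29, which is the date cancellation becomes effective. 2029/10/29 is a Monday and is not a listed holiday, so no roll-forward applies.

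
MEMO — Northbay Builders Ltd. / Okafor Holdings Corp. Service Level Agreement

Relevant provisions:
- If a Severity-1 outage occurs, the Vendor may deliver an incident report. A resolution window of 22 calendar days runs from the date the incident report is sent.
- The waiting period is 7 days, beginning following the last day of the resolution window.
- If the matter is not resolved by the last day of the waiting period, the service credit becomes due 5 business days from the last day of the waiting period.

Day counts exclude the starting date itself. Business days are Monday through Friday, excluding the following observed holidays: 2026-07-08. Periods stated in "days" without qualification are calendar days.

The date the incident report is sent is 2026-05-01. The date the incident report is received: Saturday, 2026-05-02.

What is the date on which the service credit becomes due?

The last day of the resolution window: 2026-05-01 + 22 days = 2026-05-23.
Adding 7 calendar days to 2026-05-23 gives 2026-05-30, which is the last day of the waiting period.
The date on which the service credit becomes due: 5 business days after Saturday, 2026-05-30, skipping weekends — Jun 1, Jun 2, Jun 3, Jun 4, Jun 5 — lands on Friday, 2026-06-05.

2026-06-05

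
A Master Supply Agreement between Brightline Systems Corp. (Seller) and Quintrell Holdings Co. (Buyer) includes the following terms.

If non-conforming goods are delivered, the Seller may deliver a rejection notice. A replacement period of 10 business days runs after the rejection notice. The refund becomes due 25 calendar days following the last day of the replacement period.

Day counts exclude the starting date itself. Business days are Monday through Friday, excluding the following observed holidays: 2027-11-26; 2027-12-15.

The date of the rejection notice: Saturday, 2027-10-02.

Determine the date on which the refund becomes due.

2027-11-09

The last day of the replacement period: counting 10 business days from Saturday, 2027-10-02 (Oct 4, Oct 5, Oct 6, Oct 7, Oct 8, Oct 11, Oct 12, Oct 13, Oct 14, Oct 15, skipping weekends) reaches Friday, 2027-10-15.
The date on which the refund becomes due: 2027-10-15 + 25 days = 2027-11-09.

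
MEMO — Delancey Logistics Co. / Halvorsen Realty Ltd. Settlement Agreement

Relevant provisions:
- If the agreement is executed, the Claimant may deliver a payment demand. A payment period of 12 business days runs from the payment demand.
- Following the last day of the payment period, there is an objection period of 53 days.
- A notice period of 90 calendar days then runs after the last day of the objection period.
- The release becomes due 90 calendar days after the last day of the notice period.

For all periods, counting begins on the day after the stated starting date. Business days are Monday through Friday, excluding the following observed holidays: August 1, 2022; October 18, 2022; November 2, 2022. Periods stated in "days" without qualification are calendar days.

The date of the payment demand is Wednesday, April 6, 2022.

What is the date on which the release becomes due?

December 11, 2022

The last day of the payment period: 12 business days after Wednesday, April 6, 2022, skipping weekends — Apr 7, Apr 8, Apr 11, Apr 12, …, Apr 20, Apr 21, Apr 22 — lands on Friday, April 22, 2022.
The last day of the objection period: April 22, 2022 + 53 days = June 14, 2022.
The last day of the notice period: 90 calendar days after June 14, 2022 is September 12, 2022.
Adding 90 calendar days to September 12, 2022 gives December 11, 2022, which is the date on which the release becomes due.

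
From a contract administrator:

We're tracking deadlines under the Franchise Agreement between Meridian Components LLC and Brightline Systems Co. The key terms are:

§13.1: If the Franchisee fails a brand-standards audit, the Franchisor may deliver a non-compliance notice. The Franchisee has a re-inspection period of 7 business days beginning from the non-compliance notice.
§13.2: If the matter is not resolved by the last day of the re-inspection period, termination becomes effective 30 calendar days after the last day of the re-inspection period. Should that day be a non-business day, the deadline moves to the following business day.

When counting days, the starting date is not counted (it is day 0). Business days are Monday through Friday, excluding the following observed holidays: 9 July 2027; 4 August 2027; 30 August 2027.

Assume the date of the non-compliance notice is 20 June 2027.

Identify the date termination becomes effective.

The last day of the re-inspection period: counting 7 business days from Sunday, 20 June 2027 (Jun 21, Jun 22, Jun 23, Jun 24, Jun 25, Jun 28, Jun 29, skipping weekends) reaches Tuesday, 29 June 2027.
Adding 30 calendar days to 29 June 2027 gives 29 July 2027, which is the date termination becomes effective. 29 July 2027 is a Thursday and is not a listed holiday, so no roll-forward applies.

29 July 2027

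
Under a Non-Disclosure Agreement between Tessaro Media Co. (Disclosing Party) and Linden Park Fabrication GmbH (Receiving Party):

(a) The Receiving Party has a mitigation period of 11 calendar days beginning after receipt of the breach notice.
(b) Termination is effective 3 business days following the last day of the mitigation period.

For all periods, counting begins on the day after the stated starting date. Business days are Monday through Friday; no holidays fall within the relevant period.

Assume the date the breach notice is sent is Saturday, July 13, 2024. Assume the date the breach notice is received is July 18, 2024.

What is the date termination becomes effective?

Adding 11 calendar days to July 18, 2024 gives July 29, 2024, which is the last day of the mitigation period.
From Monday, July 29, 2024, 3 business days (Jul 30, Jul 31, Aug 1, skipping weekends) brings us to Thursday, August 1, 2024, which is the date termination becomes effective.

August 1, 2024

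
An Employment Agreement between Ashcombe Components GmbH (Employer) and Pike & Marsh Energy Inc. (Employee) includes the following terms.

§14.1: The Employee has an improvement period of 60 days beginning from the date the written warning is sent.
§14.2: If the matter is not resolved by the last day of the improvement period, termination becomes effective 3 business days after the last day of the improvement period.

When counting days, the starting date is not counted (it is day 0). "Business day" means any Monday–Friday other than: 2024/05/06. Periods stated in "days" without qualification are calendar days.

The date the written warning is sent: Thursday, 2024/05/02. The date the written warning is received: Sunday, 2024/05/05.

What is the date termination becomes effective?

2024/07/04

Adding 60 calendar days to 2024/05/02 gives 2024/07/01, which is the last day of the improvement period.
From Monday, 2024/07/01, 3 business days (Jul 2, Jul 3, Jul 4, skipping weekends) brings us to Thursday, 2024/07/04, which is the date termination becomes effective.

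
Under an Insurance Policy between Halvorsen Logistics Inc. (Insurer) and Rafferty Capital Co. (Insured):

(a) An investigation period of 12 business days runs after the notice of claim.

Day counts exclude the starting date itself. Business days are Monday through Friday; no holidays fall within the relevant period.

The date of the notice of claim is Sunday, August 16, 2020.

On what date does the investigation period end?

The last day of the investigation period: counting 12 business days from Sunday, August 16, 2020 (Aug 17, Aug 18, Aug 19, Aug 20, …, Aug 28, Aug 31, Sep 1, skipping weekends) reaches Tuesday, September 1, 2020.

September 1, 2020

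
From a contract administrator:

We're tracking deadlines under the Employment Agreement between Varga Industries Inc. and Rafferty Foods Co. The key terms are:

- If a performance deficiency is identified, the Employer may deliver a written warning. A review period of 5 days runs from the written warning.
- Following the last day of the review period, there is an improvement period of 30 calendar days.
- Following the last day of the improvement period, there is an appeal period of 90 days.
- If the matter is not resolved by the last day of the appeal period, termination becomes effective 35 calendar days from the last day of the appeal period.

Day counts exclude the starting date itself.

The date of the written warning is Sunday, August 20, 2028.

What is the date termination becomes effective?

January 27, 2029

Adding 5 calendar days to August 20, 2028 gives August 25, 2028, which is the last day of the review period.
The last day of the improvement period: 30 calendar days after August 25, 2028 is September 24, 2028.
The last day of the appeal period: September 24, 2028 + 90 days = December 23, 2028.
The date termination becomes effective: December 23, 2028 + 35 days = January 27, 2029.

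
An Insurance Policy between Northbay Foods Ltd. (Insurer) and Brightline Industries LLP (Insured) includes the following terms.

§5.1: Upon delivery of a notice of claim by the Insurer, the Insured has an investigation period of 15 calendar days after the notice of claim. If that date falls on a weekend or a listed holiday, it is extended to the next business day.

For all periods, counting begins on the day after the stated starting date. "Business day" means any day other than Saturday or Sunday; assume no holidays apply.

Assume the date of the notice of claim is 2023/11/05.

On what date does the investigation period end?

2023/11/20

Adding 15 calendar days to 2023/11/05 gives 2023/11/20, which is the last day of the investigation period. 2023/11/20 is a Monday, so no roll-forward applies.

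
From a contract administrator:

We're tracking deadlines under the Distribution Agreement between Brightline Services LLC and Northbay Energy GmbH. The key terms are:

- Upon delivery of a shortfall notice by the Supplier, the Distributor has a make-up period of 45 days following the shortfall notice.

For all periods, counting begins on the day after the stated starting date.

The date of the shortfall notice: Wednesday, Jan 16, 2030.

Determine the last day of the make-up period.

Mar 2, 2030

The last day of the make-up period: 45 calendar days after Jan 16, 2030 is Mar 2, 2030.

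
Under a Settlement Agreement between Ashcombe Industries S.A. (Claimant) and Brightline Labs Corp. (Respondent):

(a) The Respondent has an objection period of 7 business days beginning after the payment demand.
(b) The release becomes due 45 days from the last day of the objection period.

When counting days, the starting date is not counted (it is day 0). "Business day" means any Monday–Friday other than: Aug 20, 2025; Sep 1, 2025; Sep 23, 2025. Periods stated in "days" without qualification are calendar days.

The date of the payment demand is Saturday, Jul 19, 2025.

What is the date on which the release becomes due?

Sep 12, 2025

The last day of the objection period: counting 7 business days from Saturday, Jul 19, 2025 (Jul 21, Jul 22, Jul 23, Jul 24, Jul 25, Jul 28, Jul 29, skipping weekends) reaches Tuesday, Jul 29, 2025.
Adding 45 calendar days to Jul 29, 2025 gives Sep 12, 2025, which is the date on which the release becomes due.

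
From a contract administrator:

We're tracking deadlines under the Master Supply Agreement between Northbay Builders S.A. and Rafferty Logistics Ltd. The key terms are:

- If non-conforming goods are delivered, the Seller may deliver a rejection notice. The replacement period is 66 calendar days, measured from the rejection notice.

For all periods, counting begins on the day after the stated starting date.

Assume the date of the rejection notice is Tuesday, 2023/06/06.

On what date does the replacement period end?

2023/08/11

The last day of the replacement period: 66 calendar days after 2023/06/06 is 2023/08/11.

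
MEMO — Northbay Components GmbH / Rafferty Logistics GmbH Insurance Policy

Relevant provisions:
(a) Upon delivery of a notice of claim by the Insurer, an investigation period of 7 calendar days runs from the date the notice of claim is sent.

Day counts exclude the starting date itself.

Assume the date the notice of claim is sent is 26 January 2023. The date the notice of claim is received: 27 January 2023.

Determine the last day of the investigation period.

2 February 2023

The last day of the investigation period: 26 January 2023 + 7 days = 2 February 2023.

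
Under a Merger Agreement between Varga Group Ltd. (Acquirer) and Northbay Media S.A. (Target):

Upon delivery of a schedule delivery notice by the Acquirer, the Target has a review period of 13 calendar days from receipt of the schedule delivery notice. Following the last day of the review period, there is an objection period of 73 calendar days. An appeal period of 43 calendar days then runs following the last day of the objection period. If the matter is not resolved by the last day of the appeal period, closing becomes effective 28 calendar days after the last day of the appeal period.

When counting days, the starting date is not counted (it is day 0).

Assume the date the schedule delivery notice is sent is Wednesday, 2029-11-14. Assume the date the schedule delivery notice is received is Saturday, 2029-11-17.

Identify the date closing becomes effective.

The last day of the review period: 13 calendar days after 2029-11-17 is 2029-11-30.
The last day of the objection period: 73 calendar days after 2029-11-30 is 2030-02-11.
Adding 43 calendar days to 2030-02-11 gives 2030-03-26, which is the last day of the appeal period.
Adding 28 calendar days to 2030-03-26 gives 2030-04-23, which is the date closing becomes effective.

2030-04-23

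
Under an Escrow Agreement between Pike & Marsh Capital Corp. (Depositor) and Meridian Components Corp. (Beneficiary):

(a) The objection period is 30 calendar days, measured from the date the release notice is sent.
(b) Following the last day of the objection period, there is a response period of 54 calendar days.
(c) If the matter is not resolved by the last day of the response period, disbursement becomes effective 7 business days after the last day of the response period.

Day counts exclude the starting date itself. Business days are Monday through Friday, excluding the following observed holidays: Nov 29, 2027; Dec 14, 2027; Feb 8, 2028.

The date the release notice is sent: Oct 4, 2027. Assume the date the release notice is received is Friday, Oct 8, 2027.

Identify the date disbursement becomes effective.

The last day of the objection period: Oct 4, 2027 + 30 days = Nov 3, 2027.
The last day of the response period: 54 calendar days after Nov 3, 2027 is Dec 27, 2027.
The date disbursement becomes effective: counting 7 business days from Monday, Dec 27, 2027 (Dec 28, Dec 29, Dec 30, Dec 31, Jan 3, Jan 4, Jan 5, skipping weekends) reaches Wednesday, Jan 5, 2028.

Jan 5, 2028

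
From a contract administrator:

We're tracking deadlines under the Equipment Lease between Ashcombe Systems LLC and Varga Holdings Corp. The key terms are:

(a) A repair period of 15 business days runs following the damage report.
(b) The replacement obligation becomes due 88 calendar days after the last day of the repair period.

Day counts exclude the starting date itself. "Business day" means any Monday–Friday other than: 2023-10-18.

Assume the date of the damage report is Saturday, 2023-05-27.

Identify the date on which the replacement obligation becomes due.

2023-09-12

The last day of the repair period: 15 business days after Saturday, 2023-05-27, skipping weekends — May 29, May 30, May 31, Jun 1, …, Jun 14, Jun 15, Jun 16 — lands on Friday, 2023-06-16.
Adding 88 calendar days to 2023-06-16 gives 2023-09-12, which is the date on which the replacement obligation becomes due.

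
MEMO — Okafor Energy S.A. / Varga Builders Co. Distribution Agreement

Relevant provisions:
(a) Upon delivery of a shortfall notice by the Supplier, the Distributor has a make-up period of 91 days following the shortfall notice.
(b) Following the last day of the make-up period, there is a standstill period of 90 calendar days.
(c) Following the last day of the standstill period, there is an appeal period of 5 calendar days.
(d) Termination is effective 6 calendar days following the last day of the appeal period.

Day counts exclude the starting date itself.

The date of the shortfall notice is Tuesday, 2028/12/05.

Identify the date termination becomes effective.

2029/06/15

The last day of the make-up period: 2028/12/05 + 91 days = 2029/03/06.
The last day of the standstill period: 2029/03/06 + 90 days = 2029/06/04.
Adding 5 calendar days to 2029/06/04 gives 2029/06/09, which is the last day of the appeal period.
The date termination becomes effective: 6 calendar days after 2029/06/09 is 2029/06/15.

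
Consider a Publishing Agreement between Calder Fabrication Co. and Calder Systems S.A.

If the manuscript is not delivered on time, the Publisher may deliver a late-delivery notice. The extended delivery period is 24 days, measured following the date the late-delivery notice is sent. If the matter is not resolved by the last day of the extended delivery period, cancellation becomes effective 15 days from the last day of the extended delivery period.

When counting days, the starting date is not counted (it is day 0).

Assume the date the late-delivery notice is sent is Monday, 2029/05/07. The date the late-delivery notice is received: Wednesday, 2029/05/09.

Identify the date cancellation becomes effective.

2029/06/15

Adding 24 calendar days to 2029/05/07 gives 2029/05/31, which is the last day of the extended delivery period.
The date cancellation becomes effective: 2029/05/31 + 15 days = 2029/06/15.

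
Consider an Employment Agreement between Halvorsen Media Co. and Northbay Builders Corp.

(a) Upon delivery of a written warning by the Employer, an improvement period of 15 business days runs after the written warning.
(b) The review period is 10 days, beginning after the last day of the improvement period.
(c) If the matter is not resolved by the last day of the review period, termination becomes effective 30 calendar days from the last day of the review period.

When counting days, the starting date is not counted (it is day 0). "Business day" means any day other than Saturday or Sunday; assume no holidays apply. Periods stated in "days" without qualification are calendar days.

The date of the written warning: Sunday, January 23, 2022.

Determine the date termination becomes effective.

March 23, 2022

From Sunday, January 23, 2022, 15 business days (Jan 24, Jan 25, Jan 26, Jan 27, …, Feb 9, Feb 10, Feb 11, skipping weekends) brings us to Friday, February 11, 2022, which is the last day of the improvement period.
The last day of the review period: February 11, 2022 + 10 days = February 21, 2022.
Adding 30 calendar days to February 21, 2022 gives March 23, 2022, which is the date termination becomes effective.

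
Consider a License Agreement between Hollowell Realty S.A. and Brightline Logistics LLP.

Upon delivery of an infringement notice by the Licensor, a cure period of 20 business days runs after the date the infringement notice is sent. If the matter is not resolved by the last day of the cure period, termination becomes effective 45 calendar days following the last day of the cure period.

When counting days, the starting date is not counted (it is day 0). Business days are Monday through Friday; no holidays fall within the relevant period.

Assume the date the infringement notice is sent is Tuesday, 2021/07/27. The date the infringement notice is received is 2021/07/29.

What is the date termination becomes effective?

The last day of the cure period: counting 20 business days from Tuesday, 2021/07/27 (Jul 28, Jul 29, Jul 30, Aug 2, …, Aug 20, Aug 23, Aug 24, skipping weekends) reaches Tuesday, 2021/08/24.
Adding 45 calendar days to 2021/08/24 gives 2021/10/08, which is the date termination becomes effective.

2021/10/08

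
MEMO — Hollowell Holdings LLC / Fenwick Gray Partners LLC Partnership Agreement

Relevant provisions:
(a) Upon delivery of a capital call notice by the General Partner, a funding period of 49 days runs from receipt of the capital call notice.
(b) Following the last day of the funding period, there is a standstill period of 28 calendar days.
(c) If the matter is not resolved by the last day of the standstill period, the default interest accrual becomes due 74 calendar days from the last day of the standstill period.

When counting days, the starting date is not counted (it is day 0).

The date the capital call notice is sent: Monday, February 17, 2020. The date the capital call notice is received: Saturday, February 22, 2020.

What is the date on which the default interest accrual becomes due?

The last day of the funding period: February 22, 2020 + 49 days = April 11, 2020.
The last day of the standstill period: April 11, 2020 + 28 days = May 9, 2020.
Adding 74 calendar days to May 9, 2020 gives July 22, 2020, which is the date on which the default interest accrual becomes due.

July 22, 2020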